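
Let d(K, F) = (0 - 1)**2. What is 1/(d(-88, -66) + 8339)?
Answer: 1/8340 ≈ 0.00011990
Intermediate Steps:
d(K, F) = 1 (d(K, F) = (-1)**2 = 1)
1/(d(-88, -66) + 8339) = 1/(1 + 8339) = 1/8340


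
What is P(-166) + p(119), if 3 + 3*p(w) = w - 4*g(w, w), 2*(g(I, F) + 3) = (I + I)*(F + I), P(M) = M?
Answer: -37886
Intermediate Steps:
g(I, F) = -3 + I*(F + I) (g(I, F) = -3 + ((I + I)*(F + I))/2 = -3 + ((2*I)*(F + I))/2 = -3 + (2*I*(F + I))/2 = -3 + I*(F + I))
p(w) = 3 - 8*w²/3 + w/3 (p(w) = -1 + (w - 4*(-3 + w² + w*w))/3 = -1 + (w - 4*(-3 + w² + w²))/3 = -1 + (w - 4*(-3 + 2*w²))/3 = -1 + (w + (12 - 8*w²))/3 = -1 + (12 + w - 8*w²)/3 = -1 + (4 - 8*w²/3 + w/3) = 3 - 8*w²/3 + w/3)
P(-166) + p(119) = -166 + (3 - 8/3*119² + (⅓)*119) = -166 + (3 - 8/3*14161 + 119/3) = -166 + (3 - 113288/3 + 119/3) = -166 - 37720 = -37886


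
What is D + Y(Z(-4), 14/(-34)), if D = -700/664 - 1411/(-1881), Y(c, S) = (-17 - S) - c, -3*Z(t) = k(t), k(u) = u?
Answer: -96745081/5308182 ≈ -18.226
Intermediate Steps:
Z(t) = -t/3
Y(c, S) = -17 - S - c
D = -94949/312246 (D = -700*1/664 - 1411*(-1/1881) = -175/166 + 1411/1881 = -94949/312246 ≈ -0.30408)
D + Y(Z(-4), 14/(-34)) = -94949/312246 + (-17 - 14/(-34) - (-1)*(-4)/3) = -94949/312246 + (-17 - 14*(-1)/34 - 1*4/3) = -94949/312246 + (-17 - 1*(-7/17) - 4/3) = -94949/312246 + (-17 + 7/17 - 4/3) = -94949/312246 - 914/51 = -96745081/5308182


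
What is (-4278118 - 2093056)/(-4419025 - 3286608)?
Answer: 6371174/7705633 ≈ 0.82682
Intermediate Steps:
(-4278118 - 2093056)/(-4419025 - 3286608) = -6371174/(-7705633) = -6371174*(-1/7705633) = 6371174/7705633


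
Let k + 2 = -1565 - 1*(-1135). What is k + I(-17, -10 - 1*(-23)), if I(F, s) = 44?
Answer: -388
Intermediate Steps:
k = -432 (k = -2 + (-1565 - 1*(-1135)) = -2 + (-1565 + 1135) = -2 - 430 = -432)
k + I(-17, -10 - 1*(-23)) = -432 + 44 = -388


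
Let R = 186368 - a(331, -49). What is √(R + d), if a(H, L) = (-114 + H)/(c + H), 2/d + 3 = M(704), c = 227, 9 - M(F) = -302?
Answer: √9944762443/231 ≈ 431.70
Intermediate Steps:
M(F) = 311 (M(F) = 9 - 1*(-302) = 9 + 302 = 311)
d = 1/154 (d = 2/(-3 + 311) = 2/308 = 2*(1/308) = 1/154 ≈ 0.0064935)
a(H, L) = (-114 + H)/(227 + H)
R = 3354617/18 (R = 186368 - (-114 + 331)/(227 + 331) = 186368 - 217/558 = 186368 - 1*7/18 = 186368 - 7/18 = 3354617/18 ≈ 1.8637e+5)
√(R + d) = √(3354617/18 + 1/154) = √(129152759/693) = √9944762443/231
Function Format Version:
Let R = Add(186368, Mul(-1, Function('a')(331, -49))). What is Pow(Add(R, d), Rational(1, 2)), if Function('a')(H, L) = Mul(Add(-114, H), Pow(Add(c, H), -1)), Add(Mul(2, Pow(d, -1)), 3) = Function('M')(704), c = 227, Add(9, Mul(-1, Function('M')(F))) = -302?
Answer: Mul(Rational(1, 231), Pow(9944762443, Rational(1, 2))) ≈ 431.70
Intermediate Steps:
Function('M')(F) = 311 (Function('M')(F) = Add(9, Mul(-1, -302)) = Add(9, 302) = 311)
d = Rational(1, 154) (d = Mul(2, Pow(Add(-3, 311), -1)) = Mul(2, Pow(308, -1)) = Mul(2, Rational(1, 308)) = Rational(1, 154) ≈ 0.0064935)
Function('a')(H, L) = Mul(Pow(Add(227, H), -1), Add(-114, H)) (Function('a')(H, L) = Mul(Add(-114, H), Pow(Add(227, H), -1)) = Mul(Pow(Add(227, H), -1), Add(-114, H)))
R = Rational(3354617, 18) (R = Add(186368, Mul(-1, Mul(Pow(Add(227, 331), -1), Add(-114, 331)))) = Add(186368, Mul(-1, Mul(Pow(558, -1), 217))) = Add(186368, Mul(-1, Mul(Rational(1, 558), 217))) = Add(186368, Mul(-1, Rational(7, 18))) = Add(186368, Rational(-7, 18)) = Rational(3354617, 18) ≈ 1.8637e+5)
Pow(Add(R, d), Rational(1, 2)) = Pow(Add(Rational(3354617, 18), Rational(1, 154)), Rational(1, 2)) = Pow(Rational(129152759, 693), Rational(1, 2)) = Mul(Rational(1, 231), Pow(9944762443, Rational(1, 2)))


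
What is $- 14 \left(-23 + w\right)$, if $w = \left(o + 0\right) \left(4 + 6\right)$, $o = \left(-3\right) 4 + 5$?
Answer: $1302$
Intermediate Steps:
$o = -7$ ($o = -12 + 5 = -7$)
$w = -70$ ($w = \left(-7 + 0\right) \left(4 + 6\right) = \left(-7\right) 10 = -70$)
$- 14 \left(-23 + w\right) = - 14 \left(-23 - 70\right) = \left(-14\right) \left(-93\right) = 1302$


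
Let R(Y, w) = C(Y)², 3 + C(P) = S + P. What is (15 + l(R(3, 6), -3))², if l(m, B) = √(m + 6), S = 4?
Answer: (15 + √22)² ≈ 387.71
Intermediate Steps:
C(P) = 1 + P (C(P) = -3 + (4 + P) = 1 + P)
R(Y, w) = (1 + Y)²
l(m, B) = √(6 + m)
(15 + l(R(3, 6), -3))² = (15 + √(6 + (1 + 3)²))² = (15 + √(6 + 4²))² = (15 + √(6 + 16))² = (15 + √22)²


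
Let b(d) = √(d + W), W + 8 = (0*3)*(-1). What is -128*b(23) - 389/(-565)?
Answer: 389/565 - 128*√15 ≈ -495.05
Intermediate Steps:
W = -8 (W = -8 + (0*3)*(-1) = -8 + 0*(-1) = -8 + 0 = -8)
b(d) = √(-8 + d) (b(d) = √(d - 8) = √(-8 + d))
-128*b(23) - 389/(-565) = -128*√(-8 + 23) - 389/(-565) = -128*√15 - 389*(-1/565) = -128*√15 + 389/565 = 389/565 - 128*√15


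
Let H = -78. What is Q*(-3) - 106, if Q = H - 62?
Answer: 314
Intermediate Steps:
Q = -140 (Q = -78 - 62 = -140)
Q*(-3) - 106 = -140*(-3) - 106 = 420 - 106 = 314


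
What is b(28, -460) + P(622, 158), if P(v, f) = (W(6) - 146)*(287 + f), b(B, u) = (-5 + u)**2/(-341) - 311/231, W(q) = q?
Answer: -14538086/231 ≈ -62935.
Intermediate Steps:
b(B, u) = -311/231 - (-5 + u)**2/341 (b(B, u) = (-5 + u)**2*(-1/341) - 311*1/231 = -(-5 + u)**2/341 - 311/231 = -311/231 - (-5 + u)**2/341)
P(v, f) = -40180 - 140*f (P(v, f) = (6 - 146)*(287 + f) = -140*(287 + f) = -40180 - 140*f)
b(28, -460) + P(622, 158) = (-311/231 - (-5 - 460)**2/341) + (-40180 - 140*158) = (-311/231 - 1/341*(-465)**2) + (-40180 - 22120) = (-311/231 - 1/341*216225) - 62300 = (-311/231 - 6975/11) - 62300 = -146786/231 - 62300 = -14538086/231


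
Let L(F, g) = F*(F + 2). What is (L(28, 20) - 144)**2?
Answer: 484416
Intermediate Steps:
L(F, g) = F*(2 + F)
(L(28, 20) - 144)**2 = (28*(2 + 28) - 144)**2 = (28*30 - 144)**2 = (840 - 144)**2 = 696**2 = 484416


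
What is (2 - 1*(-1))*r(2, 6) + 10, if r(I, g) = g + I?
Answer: 34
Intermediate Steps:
r(I, g) = I + g
(2 - 1*(-1))*r(2, 6) + 10 = (2 - 1*(-1))*(2 + 6) + 10 = (2 + 1)*8 + 10 = 3*8 + 10 = 24 + 10 = 34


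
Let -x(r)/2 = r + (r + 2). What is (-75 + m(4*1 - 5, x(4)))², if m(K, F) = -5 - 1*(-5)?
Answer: 5625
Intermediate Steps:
x(r) = -4 - 4*r (x(r) = -2*(r + (r + 2)) = -2*(r + (2 + r)) = -2*(2 + 2*r) = -4 - 4*r)
m(K, F) = 0 (m(K, F) = -5 + 5 = 0)
(-75 + m(4*1 - 5, x(4)))² = (-75 + 0)² = (-75)² = 5625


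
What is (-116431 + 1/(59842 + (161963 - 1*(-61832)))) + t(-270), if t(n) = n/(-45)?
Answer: -33022437724/283637 ≈ -1.1643e+5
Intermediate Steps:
t(n) = -n/45 (t(n) = n*(-1/45) = -n/45)
(-116431 + 1/(59842 + (161963 - 1*(-61832)))) + t(-270) = (-116431 + 1/(59842 + (161963 - 1*(-61832)))) - 1/45*(-270) = (-116431 + 1/(59842 + (161963 + 61832))) + 6 = (-116431 + 1/(59842 + 223795)) + 6 = (-116431 + 1/283637) + 6 = -33024139546/283637 + 6 = -33022437724/283637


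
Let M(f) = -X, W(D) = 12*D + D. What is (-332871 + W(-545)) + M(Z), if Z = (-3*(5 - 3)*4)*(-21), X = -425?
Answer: -339531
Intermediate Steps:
W(D) = 13*D
Z = 504 (Z = (-3*2*4)*(-21) = -6*4*(-21) = -24*(-21) = 504)
M(f) = 425 (M(f) = -1*(-425) = 425)
(-332871 + W(-545)) + M(Z) = (-332871 + 13*(-545)) + 425 = (-332871 - 7085) + 425 = -339956 + 425 = -339531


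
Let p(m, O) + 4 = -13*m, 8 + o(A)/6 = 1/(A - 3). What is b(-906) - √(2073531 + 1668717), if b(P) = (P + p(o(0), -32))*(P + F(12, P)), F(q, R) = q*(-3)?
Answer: 244920 - 2*√935562 ≈ 2.4299e+5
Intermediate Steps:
F(q, R) = -3*q
o(A) = -48 + 6/(-3 + A) (o(A) = -48 + 6/(A - 3) = -48 + 6/(-3 + A))
p(m, O) = -4 - 13*m
b(P) = (-36 + P)*(646 + P) (b(P) = (P + (-4 - 78*(25 - 8*0)/(-3 + 0)))*(P - 3*12) = (P + (-4 - 78*(25 + 0)/(-3)))*(P - 36) = (P + (-4 - 78*(-1)*25/3))*(-36 + P) = (P + (-4 - 13*(-50)))*(-36 + P) = (P + (-4 + 650))*(-36 + P) = (P + 646)*(-36 + P) = (646 + P)*(-36 + P) = (-36 + P)*(646 + P))
b(-906) - √(2073531 + 1668717) = (-23256 + (-906)² + 610*(-906)) - √(2073531 + 1668717) = (-23256 + 820836 - 552660) - √3742248 = 244920 - 2*√935562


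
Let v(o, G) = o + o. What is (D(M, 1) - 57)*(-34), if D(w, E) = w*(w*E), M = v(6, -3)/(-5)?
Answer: 43554/25 ≈ 1742.2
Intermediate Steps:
v(o, G) = 2*o
M = -12/5 (M = (2*6)/(-5) = 12*(-⅕) = -12/5 ≈ -2.4000)
D(w, E) = E*w² (D(w, E) = w*(E*w) = E*w²)
(D(M, 1) - 57)*(-34) = (1*(-12/5)² - 57)*(-34) = (1*(144/25) - 57)*(-34) = (144/25 - 57)*(-34) = -1281/25*(-34) = 43554/25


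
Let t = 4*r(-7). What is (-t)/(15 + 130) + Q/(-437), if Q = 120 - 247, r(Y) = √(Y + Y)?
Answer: 127/437 - 4*I*√14/145 ≈ 0.29062 - 0.10322*I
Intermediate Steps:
r(Y) = √2*√Y (r(Y) = √(2*Y) = √2*√Y)
t = 4*I*√14 (t = 4*(√2*√(-7)) = 4*(√2*(I*√7)) = 4*(I*√14) = 4*I*√14 ≈ 14.967*I)
Q = -127
(-t)/(15 + 130) + Q/(-437) = (-4*I*√14)/(15 + 130) - 127/(-437) = -4*I*√14/145 - 127*(-1/437) = -4*I*√14*(1/145) + 127/437 = -4*I*√14/145 + 127/437 = 127/437 - 4*I*√14/145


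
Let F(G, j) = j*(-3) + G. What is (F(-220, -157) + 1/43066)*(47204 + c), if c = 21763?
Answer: 745503407289/43066 ≈ 1.7311e+7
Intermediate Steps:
F(G, j) = G - 3*j (F(G, j) = -3*j + G = G - 3*j)
(F(-220, -157) + 1/43066)*(47204 + c) = ((-220 - 3*(-157)) + 1/43066)*(47204 + 21763) = ((-220 + 471) + 1/43066)*68967 = (251 + 1/43066)*68967 = (10809567/43066)*68967 = 745503407289/43066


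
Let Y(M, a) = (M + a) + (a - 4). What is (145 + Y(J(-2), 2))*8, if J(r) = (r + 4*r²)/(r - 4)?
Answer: 3424/3 ≈ 1141.3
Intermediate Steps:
J(r) = (r + 4*r²)/(-4 + r)
Y(M, a) = -4 + M + 2*a (Y(M, a) = (M + a) + (-4 + a) = -4 + M + 2*a)
(145 + Y(J(-2), 2))*8 = (145 + (-4 - 2*(1 + 4*(-2))/(-4 - 2) + 2*2))*8 = (145 + (-4 - 2*(1 - 8)/(-6) + 4))*8 = (145 + (-4 - 2*(-⅙)*(-7) + 4))*8 = (145 + (-4 - 7/3 + 4))*8 = (145 - 7/3)*8 = (428/3)*8 = 3424/3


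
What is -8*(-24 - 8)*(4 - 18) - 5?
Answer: -3589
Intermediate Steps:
-8*(-24 - 8)*(4 - 18) - 5 = -(-256)*(-14) - 5 = -8*448 - 5 = -3584 - 5 = -3589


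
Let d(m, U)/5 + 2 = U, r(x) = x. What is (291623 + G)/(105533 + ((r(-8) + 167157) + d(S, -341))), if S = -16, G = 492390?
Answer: 784013/270967 ≈ 2.8934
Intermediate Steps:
d(m, U) = -10 + 5*U
(291623 + G)/(105533 + ((r(-8) + 167157) + d(S, -341))) = (291623 + 492390)/(105533 + ((-8 + 167157) + (-10 + 5*(-341)))) = 784013/(105533 + (167149 + (-10 - 1705))) = 784013/(105533 + (167149 - 1715)) = 784013/(105533 + 165434) = 784013/270967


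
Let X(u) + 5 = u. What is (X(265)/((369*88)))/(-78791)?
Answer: -65/639625338 ≈ -1.0162e-7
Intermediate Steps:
X(u) = -5 + u
(X(265)/((369*88)))/(-78791) = ((-5 + 265)/((369*88)))/(-78791) = (260/32472)*(-1/78791) = (260*(1/32472))*(-1/78791) = (65/8118)*(-1/78791) = -65/639625338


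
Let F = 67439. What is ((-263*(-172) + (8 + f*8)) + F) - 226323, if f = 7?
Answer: -113584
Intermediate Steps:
((-263*(-172) + (8 + f*8)) + F) - 226323 = ((-263*(-172) + (8 + 7*8)) + 67439) - 226323 = ((45236 + (8 + 56)) + 67439) - 226323 = ((45236 + 64) + 67439) - 226323 = (45300 + 67439) - 226323 = 112739 - 226323 = -113584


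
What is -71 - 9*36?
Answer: -395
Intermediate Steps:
-71 - 9*36 = -71 - 1*324 = -71 - 324 = -395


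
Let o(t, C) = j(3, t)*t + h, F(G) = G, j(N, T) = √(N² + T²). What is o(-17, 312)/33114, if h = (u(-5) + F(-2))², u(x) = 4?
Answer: 2/16557 - 17*√298/33114 ≈ -0.0087415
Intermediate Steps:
h = 4 (h = (4 - 2)² = 2² = 4)
o(t, C) = 4 + t*√(9 + t²) (o(t, C) = √(3² + t²)*t + 4 = √(9 + t²)*t + 4 = t*√(9 + t²) + 4 = 4 + t*√(9 + t²))
o(-17, 312)/33114 = (4 - 17*√(9 + (-17)²))/33114 = (4 - 17*√(9 + 289))*(1/33114) = (4 - 17*√298)*(1/33114) = 2/16557 - 17*√298/33114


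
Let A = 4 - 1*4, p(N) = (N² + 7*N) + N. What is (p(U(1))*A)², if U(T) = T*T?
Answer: 0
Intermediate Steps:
U(T) = T²
p(N) = N² + 8*N
A = 0 (A = 4 - 4 = 0)
(p(U(1))*A)² = ((1²*(8 + 1²))*0)² = ((1*(8 + 1))*0)² = ((1*9)*0)² = (9*0)² = 0² = 0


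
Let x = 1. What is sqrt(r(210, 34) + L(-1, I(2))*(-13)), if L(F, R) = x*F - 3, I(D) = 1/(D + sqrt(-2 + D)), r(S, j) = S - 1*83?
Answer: sqrt(179) ≈ 13.379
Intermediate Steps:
r(S, j) = -83 + S (r(S, j) = S - 83 = -83 + S)
L(F, R) = -3 + F (L(F, R) = 1*F - 3 = F - 3 = -3 + F)
sqrt(r(210, 34) + L(-1, I(2))*(-13)) = sqrt((-83 + 210) + (-3 - 1)*(-13)) = sqrt(127 - 4*(-13)) = sqrt(127 + 52) = sqrt(179)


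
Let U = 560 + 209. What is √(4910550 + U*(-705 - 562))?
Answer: √3936227 ≈ 1984.0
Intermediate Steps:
U = 769
√(4910550 + U*(-705 - 562)) = √(4910550 + 769*(-705 - 562)) = √(4910550 + 769*(-1267)) = √(4910550 - 974323) = √3936227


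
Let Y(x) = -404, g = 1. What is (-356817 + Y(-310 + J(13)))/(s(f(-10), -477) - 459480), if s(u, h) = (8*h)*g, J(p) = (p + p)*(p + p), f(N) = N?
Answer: 357221/463296 ≈ 0.77104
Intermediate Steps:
J(p) = 4*p² (J(p) = (2*p)*(2*p) = 4*p²)
s(u, h) = 8*h (s(u, h) = (8*h)*1 = 8*h)
(-356817 + Y(-310 + J(13)))/(s(f(-10), -477) - 459480) = (-356817 - 404)/(8*(-477) - 459480) = -357221/(-3816 - 459480) = -357221/(-463296) = -357221*(-1/463296) = 357221/463296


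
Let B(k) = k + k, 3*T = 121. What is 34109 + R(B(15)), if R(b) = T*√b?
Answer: 34109 + 121*√30/3 ≈ 34330.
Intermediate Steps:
T = 121/3 (T = (⅓)*121 = 121/3 ≈ 40.333)
B(k) = 2*k
R(b) = 121*√b/3
34109 + R(B(15)) = 34109 + 121*√(2*15)/3 = 34109 + 121*√30/3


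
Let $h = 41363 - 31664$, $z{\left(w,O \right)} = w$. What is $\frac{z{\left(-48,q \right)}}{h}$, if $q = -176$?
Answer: $- \frac{16}{3233} \approx -0.004949$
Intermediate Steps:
$h = 9699$
$\frac{z{\left(-48,q \right)}}{h} = - \frac{48}{9699} = \left(-48\right) \frac{1}{9699} = - \frac{16}{3233}$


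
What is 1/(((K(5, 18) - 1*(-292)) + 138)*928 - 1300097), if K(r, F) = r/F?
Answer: -9/8107193 ≈ -1.1101e-6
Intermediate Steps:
1/(((K(5, 18) - 1*(-292)) + 138)*928 - 1300097) = 1/(((5/18 - 1*(-292)) + 138)*928 - 1300097) = 1/(((5*(1/18) + 292) + 138)*928 - 1300097) = 1/(((5/18 + 292) + 138)*928 - 1300097) = 1/((5261/18 + 138)*928 - 1300097) = 1/((7745/18)*928 - 1300097) = 1/(3593680/9 - 1300097) = 1/(-8107193/9) = -9/8107193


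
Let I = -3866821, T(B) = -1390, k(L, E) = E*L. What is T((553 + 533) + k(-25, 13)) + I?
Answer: -3868211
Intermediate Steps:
T((553 + 533) + k(-25, 13)) + I = -1390 - 3866821 = -3868211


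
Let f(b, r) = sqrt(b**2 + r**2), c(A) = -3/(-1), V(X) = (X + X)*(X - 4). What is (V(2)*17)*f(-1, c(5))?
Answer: -136*sqrt(10) ≈ -430.07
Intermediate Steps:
V(X) = 2*X*(-4 + X) (V(X) = (2*X)*(-4 + X) = 2*X*(-4 + X))
c(A) = 3 (c(A) = -3*(-1) = 3)
(V(2)*17)*f(-1, c(5)) = ((2*2*(-4 + 2))*17)*sqrt((-1)**2 + 3**2) = ((2*2*(-2))*17)*sqrt(1 + 9) = (-8*17)*sqrt(10) = -136*sqrt(10)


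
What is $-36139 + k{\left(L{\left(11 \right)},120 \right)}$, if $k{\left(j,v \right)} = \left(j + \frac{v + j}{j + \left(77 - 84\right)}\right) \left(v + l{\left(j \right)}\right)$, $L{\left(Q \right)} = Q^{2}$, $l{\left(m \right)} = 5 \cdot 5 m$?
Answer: $\frac{40020229}{114} \approx 3.5105 \cdot 10^{5}$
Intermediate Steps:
$l{\left(m \right)} = 25 m$
$k{\left(j,v \right)} = \left(j + \frac{j + v}{-7 + j}\right) \left(v + 25 j\right)$ ($k{\left(j,v \right)} = \left(j + \frac{v + j}{j + \left(77 - 84\right)}\right) \left(v + 25 j\right) = \left(j + \frac{j + v}{j + \left(77 - 84\right)}\right) \left(v + 25 j\right) = \left(j + \frac{j + v}{j - 7}\right) \left(v + 25 j\right) = \left(j + \frac{j + v}{-7 + j}\right) \left(v + 25 j\right)$)
$-36139 + k{\left(L{\left(11 \right)},120 \right)} = -36139 + \frac{120^{2} - 150 \left(11^{2}\right)^{2} + 25 \left(11^{2}\right)^{3} + 120 \left(11^{2}\right)^{2} + 19 \cdot 11^{2} \cdot 120}{-7 + 11^{2}} = -36139 + \frac{14400 - 150 \cdot 121^{2} + 25 \cdot 121^{3} + 120 \cdot 121^{2} + 19 \cdot 121 \cdot 120}{-7 + 121} = -36139 + \frac{14400 - 2196150 + 25 \cdot 1771561 + 120 \cdot 14641 + 275880}{114} = -36139 + \frac{14400 - 2196150 + 44289025 + 1756920 + 275880}{114} = -36139 + \frac{1}{114} \cdot 44140075 = -36139 + \frac{44140075}{114} = \frac{40020229}{114}$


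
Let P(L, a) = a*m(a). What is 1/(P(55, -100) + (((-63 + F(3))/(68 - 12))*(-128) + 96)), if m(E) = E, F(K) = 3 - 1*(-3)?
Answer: 7/71584 ≈ 9.7787e-5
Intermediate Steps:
F(K) = 6 (F(K) = 3 + 3 = 6)
P(L, a) = a² (P(L, a) = a*a = a²)
1/(P(55, -100) + (((-63 + F(3))/(68 - 12))*(-128) + 96)) = 1/((-100)² + (((-63 + 6)/(68 - 12))*(-128) + 96)) = 1/(10000 + (-57/56*(-128) + 96)) = 1/(10000 + (912/7 + 96)) = 1/(10000 + 1584/7) = 1/(71584/7) = 7/71584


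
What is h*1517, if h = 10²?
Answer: 151700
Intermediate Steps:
h = 100
h*1517 = 100*1517 = 151700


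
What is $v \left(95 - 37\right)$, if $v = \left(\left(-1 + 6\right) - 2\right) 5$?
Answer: $870$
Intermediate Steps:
$v = 15$ ($v = \left(5 - 2\right) 5 = 3 \cdot 5 = 15$)
$v \left(95 - 37\right) = 15 \left(95 - 37\right) = 15 \cdot 58 = 870$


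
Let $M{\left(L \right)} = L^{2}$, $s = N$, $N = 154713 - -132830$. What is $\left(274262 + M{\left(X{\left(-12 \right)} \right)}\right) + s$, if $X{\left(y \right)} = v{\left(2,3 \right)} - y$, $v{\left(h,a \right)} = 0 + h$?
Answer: $562001$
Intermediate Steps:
$v{\left(h,a \right)} = h$
$X{\left(y \right)} = 2 - y$
$N = 287543$ ($N = 154713 + 132830 = 287543$)
$s = 287543$
$\left(274262 + M{\left(X{\left(-12 \right)} \right)}\right) + s = \left(274262 + \left(2 - -12\right)^{2}\right) + 287543 = \left(274262 + \left(2 + 12\right)^{2}\right) + 287543 = \left(274262 + 14^{2}\right) + 287543 = \left(274262 + 196\right) + 287543 = 274458 + 287543 = 562001$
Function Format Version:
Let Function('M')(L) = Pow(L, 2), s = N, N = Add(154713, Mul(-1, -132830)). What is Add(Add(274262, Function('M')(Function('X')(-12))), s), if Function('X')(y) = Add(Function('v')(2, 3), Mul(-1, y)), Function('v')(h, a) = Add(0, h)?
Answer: 562001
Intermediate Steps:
Function('v')(h, a) = h
Function('X')(y) = Add(2, Mul(-1, y))
N = 287543 (N = Add(154713, 132830) = 287543)
s = 287543
Add(Add(274262, Function('M')(Function('X')(-12))), s) = Add(Add(274262, Pow(Add(2, Mul(-1, -12)), 2)), 287543) = Add(Add(274262, Pow(Add(2, 12), 2)), 287543) = Add(Add(274262, Pow(14, 2)), 287543) = Add(Add(274262, 196), 287543) = Add(274458, 287543) = 562001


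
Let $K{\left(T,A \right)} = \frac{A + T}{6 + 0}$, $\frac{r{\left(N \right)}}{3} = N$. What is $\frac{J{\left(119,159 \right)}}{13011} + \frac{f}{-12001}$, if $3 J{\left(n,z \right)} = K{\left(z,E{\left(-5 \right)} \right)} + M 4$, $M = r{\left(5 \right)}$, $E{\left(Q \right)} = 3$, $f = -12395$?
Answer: $\frac{161619374}{156145011} \approx 1.0351$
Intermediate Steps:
$r{\left(N \right)} = 3 N$
$M = 15$ ($M = 3 \cdot 5 = 15$)
$K{\left(T,A \right)} = \frac{A}{6} + \frac{T}{6}$ ($K{\left(T,A \right)} = \frac{A + T}{6} = \left(A + T\right) \frac{1}{6} = \frac{A}{6} + \frac{T}{6}$)
$J{\left(n,z \right)} = \frac{121}{6} + \frac{z}{18}$ ($J{\left(n,z \right)} = \frac{\left(\frac{1}{6} \cdot 3 + \frac{z}{6}\right) + 15 \cdot 4}{3} = \frac{\left(\frac{1}{2} + \frac{z}{6}\right) + 60}{3} = \frac{\frac{121}{2} + \frac{z}{6}}{3} = \frac{121}{6} + \frac{z}{18}$)
$\frac{J{\left(119,159 \right)}}{13011} + \frac{f}{-12001} = \frac{\frac{121}{6} + \frac{1}{18} \cdot 159}{13011} - \frac{12395}{-12001} = \left(\frac{121}{6} + \frac{53}{6}\right) \frac{1}{13011} - - \frac{12395}{12001} = 29 \cdot \frac{1}{13011} + \frac{12395}{12001} = \frac{29}{13011} + \frac{12395}{12001} = \frac{161619374}{156145011}$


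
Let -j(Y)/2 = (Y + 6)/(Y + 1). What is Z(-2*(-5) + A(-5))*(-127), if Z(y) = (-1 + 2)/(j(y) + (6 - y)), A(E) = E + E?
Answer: 127/6 ≈ 21.167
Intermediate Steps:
j(Y) = -2*(6 + Y)/(1 + Y) (j(Y) = -2*(Y + 6)/(Y + 1) = -2*(6 + Y)/(1 + Y))
A(E) = 2*E
Z(y) = 1/(6 - y + 2*(-6 - y)/(1 + y)) (Z(y) = (-1 + 2)/(2*(-6 - y)/(1 + y) + (6 - y)) = 1/(6 - y + 2*(-6 - y)/(1 + y)))
Z(-2*(-5) + A(-5))*(-127) = ((-1 - (-2*(-5) + 2*(-5)))/(6 + (-2*(-5) + 2*(-5))² - 3*(-2*(-5) + 2*(-5))))*(-127) = ((-1 - (10 - 10))/(6 + (10 - 10)² - 3*(10 - 10)))*(-127) = ((-1 - 1*0)/(6 + 0² - 3*0))*(-127) = ((-1 + 0)/(6 + 0 + 0))*(-127) = (-1/6)*(-127) = ((⅙)*(-1))*(-127) = -⅙*(-127) = 127/6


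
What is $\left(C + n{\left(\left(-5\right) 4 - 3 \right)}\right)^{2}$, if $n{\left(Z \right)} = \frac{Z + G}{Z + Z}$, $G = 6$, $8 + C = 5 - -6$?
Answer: $\frac{24025}{2116} \approx 11.354$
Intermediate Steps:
$C = 3$ ($C = -8 + \left(5 - -6\right) = -8 + \left(5 + 6\right) = -8 + 11 = 3$)
$n{\left(Z \right)} = \frac{6 + Z}{2 Z}$ ($n{\left(Z \right)} = \frac{Z + 6}{Z + Z} = \frac{6 + Z}{2 Z}$)
$\left(C + n{\left(\left(-5\right) 4 - 3 \right)}\right)^{2} = \left(3 + \frac{6 - 23}{2 \left(\left(-5\right) 4 - 3\right)}\right)^{2} = \left(3 + \frac{6 - 23}{2 \left(-20 - 3\right)}\right)^{2} = \left(3 + \frac{6 - 23}{2 \left(-23\right)}\right)^{2} = \left(3 + \frac{1}{2} \left(- \frac{1}{23}\right) \left(-17\right)\right)^{2} = \left(3 + \frac{17}{46}\right)^{2} = \left(\frac{155}{46}\right)^{2} = \frac{24025}{2116}$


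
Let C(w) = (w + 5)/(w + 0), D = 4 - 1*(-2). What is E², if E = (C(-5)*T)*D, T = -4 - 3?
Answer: 0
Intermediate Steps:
D = 6 (D = 4 + 2 = 6)
C(w) = (5 + w)/w
T = -7
E = 0 (E = (((5 - 5)/(-5))*(-7))*6 = (-⅕*0*(-7))*6 = (0*(-7))*6 = 0*6 = 0)
E² = 0² = 0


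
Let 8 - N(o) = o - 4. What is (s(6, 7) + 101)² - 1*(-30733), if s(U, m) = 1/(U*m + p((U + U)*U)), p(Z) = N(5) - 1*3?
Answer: 86625637/2116 ≈ 40938.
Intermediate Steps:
N(o) = 12 - o (N(o) = 8 - (o - 4) = 8 - (-4 + o) = 8 + (4 - o) = 12 - o)
p(Z) = 4 (p(Z) = (12 - 1*5) - 1*3 = (12 - 5) - 3 = 7 - 3 = 4)
s(U, m) = 1/(4 + U*m) (s(U, m) = 1/(U*m + 4) = 1/(4 + U*m))
(s(6, 7) + 101)² - 1*(-30733) = (1/(4 + 6*7) + 101)² - 1*(-30733) = (1/(4 + 42) + 101)² + 30733 = (1/46 + 101)² + 30733 = (4647/46)² + 30733 = 21594609/2116 + 30733 = 86625637/2116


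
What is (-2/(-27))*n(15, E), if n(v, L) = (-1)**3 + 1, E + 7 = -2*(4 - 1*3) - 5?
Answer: 0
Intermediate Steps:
E = -14 (E = -7 + (-2*(4 - 1*3) - 5) = -7 + (-2*(4 - 3) - 5) = -7 + (-2*1 - 5) = -7 + (-2 - 5) = -7 - 7 = -14)
n(v, L) = 0 (n(v, L) = -1 + 1 = 0)
(-2/(-27))*n(15, E) = -2/(-27)*0 = -2*(-1/27)*0 = (2/27)*0 = 0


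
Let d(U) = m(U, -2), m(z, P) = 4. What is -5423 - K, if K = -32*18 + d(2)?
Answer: -4851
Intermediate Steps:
d(U) = 4
K = -572 (K = -32*18 + 4 = -576 + 4 = -572)
-5423 - K = -5423 - 1*(-572) = -5423 + 572 = -4851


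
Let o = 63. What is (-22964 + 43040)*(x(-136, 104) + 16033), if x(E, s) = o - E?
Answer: 325873632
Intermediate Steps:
x(E, s) = 63 - E
(-22964 + 43040)*(x(-136, 104) + 16033) = (-22964 + 43040)*((63 - 1*(-136)) + 16033) = 20076*((63 + 136) + 16033) = 20076*(199 + 16033) = 20076*16232 = 325873632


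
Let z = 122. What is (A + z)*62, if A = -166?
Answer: -2728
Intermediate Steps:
(A + z)*62 = (-166 + 122)*62 = -44*62 = -2728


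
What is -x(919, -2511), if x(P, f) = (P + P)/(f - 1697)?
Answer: 919/2104 ≈ 0.43679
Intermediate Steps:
x(P, f) = 2*P/(-1697 + f) (x(P, f) = (2*P)/(-1697 + f) = 2*P/(-1697 + f))
-x(919, -2511) = -2*919/(-1697 - 2511) = -2*919/(-4208) = -2*919*(-1)/4208 = -1*(-919/2104) = 919/2104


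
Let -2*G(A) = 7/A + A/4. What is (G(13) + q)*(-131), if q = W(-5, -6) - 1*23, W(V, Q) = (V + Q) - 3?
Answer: 529895/104 ≈ 5095.1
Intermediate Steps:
W(V, Q) = -3 + Q + V (W(V, Q) = (Q + V) - 3 = -3 + Q + V)
q = -37 (q = (-3 - 6 - 5) - 1*23 = -14 - 23 = -37)
G(A) = -7/(2*A) - A/8 (G(A) = -(7/A + A/4)/2 = -7/(2*A) - A/8)
(G(13) + q)*(-131) = ((⅛)*(-28 - 1*13²)/13 - 37)*(-131) = ((⅛)*(1/13)*(-28 - 1*169) - 37)*(-131) = ((⅛)*(1/13)*(-28 - 169) - 37)*(-131) = ((⅛)*(1/13)*(-197) - 37)*(-131) = (-197/104 - 37)*(-131) = -4045/104*(-131) = 529895/104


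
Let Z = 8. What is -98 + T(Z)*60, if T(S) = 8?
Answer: 382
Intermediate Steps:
-98 + T(Z)*60 = -98 + 8*60 = -98 + 480 = 382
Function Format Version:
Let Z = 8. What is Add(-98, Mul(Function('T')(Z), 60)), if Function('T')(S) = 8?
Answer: 382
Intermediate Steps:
Add(-98, Mul(Function('T')(Z), 60)) = Add(-98, Mul(8, 60)) = Add(-98, 480) = 382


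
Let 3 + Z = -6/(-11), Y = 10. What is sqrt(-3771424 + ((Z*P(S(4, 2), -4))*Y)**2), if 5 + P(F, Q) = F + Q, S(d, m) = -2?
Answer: 2*I*sqrt(924631) ≈ 1923.2*I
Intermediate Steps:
P(F, Q) = -5 + F + Q (P(F, Q) = -5 + (F + Q) = -5 + F + Q)
Z = -27/11 (Z = -3 - 6/(-11) = -3 - 6*(-1/11) = -3 + 6/11 = -27/11 ≈ -2.4545)
sqrt(-3771424 + ((Z*P(S(4, 2), -4))*Y)**2) = sqrt(-3771424 + (-27*(-5 - 2 - 4)/11*10)**2) = sqrt(-3771424 + (-27/11*(-11)*10)**2) = sqrt(-3771424 + (27*10)**2) = sqrt(-3771424 + 270**2) = sqrt(-3771424 + 72900) = sqrt(-3698524) = 2*I*sqrt(924631)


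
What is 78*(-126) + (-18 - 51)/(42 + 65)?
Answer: -1051665/107 ≈ -9828.6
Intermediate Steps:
78*(-126) + (-18 - 51)/(42 + 65) = -9828 - 69/107 = -1051665/107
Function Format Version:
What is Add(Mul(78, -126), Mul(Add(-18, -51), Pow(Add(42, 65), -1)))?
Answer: Rational(-1051665, 107) ≈ -9828.6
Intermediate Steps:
Add(Mul(78, -126), Mul(Add(-18, -51), Pow(Add(42, 65), -1))) = Add(-9828, Mul(-69, Pow(107, -1))) = Add(-9828, Mul(-69, Rational(1, 107))) = Add(-9828, Rational(-69, 107)) = Rational(-1051665, 107)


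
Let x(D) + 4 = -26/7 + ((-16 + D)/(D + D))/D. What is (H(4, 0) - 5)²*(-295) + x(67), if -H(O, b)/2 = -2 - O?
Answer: -908923385/62846 ≈ -14463.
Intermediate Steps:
H(O, b) = 4 + 2*O (H(O, b) = -2*(-2 - O) = 4 + 2*O)
x(D) = -54/7 + (-16 + D)/(2*D²) (x(D) = -4 + (-26/7 + ((-16 + D)/(D + D))/D) = -4 + (-26*⅐ + ((-16 + D)/((2*D)))/D) = -4 + (-26/7 + ((-16 + D)*(1/(2*D)))/D) = -4 + (-26/7 + ((-16 + D)/(2*D))/D) = -4 + (-26/7 + (-16 + D)/(2*D²)) = -54/7 + (-16 + D)/(2*D²))
(H(4, 0) - 5)²*(-295) + x(67) = ((4 + 2*4) - 5)²*(-295) + (-54/7 + (½)/67 - 8/67²) = ((4 + 8) - 5)²*(-295) + (-54/7 + (½)*(1/67) - 8*1/4489) = (12 - 5)²*(-295) + (-54/7 + 1/134 - 8/4489) = 7²*(-295) - 484455/62846 = 49*(-295) - 484455/62846 = -14455 - 484455/62846 = -908923385/62846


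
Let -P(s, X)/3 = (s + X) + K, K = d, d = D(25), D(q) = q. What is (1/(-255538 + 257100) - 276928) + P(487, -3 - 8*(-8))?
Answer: -435246613/1562 ≈ -2.7865e+5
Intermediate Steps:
d = 25
K = 25
P(s, X) = -75 - 3*X - 3*s (P(s, X) = -3*((s + X) + 25) = -3*((X + s) + 25) = -3*(25 + X + s) = -75 - 3*X - 3*s)
(1/(-255538 + 257100) - 276928) + P(487, -3 - 8*(-8)) = (1/(-255538 + 257100) - 276928) + (-75 - 3*(-3 - 8*(-8)) - 3*487) = (1/1562 - 276928) + (-75 - 3*(-3 + 64) - 1461) = (1/1562 - 276928) + (-75 - 3*61 - 1461) = -432561535/1562 + (-75 - 183 - 1461) = -432561535/1562 - 1719 = -435246613/1562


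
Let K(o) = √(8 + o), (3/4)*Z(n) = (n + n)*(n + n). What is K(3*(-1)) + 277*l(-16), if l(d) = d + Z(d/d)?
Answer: -8864/3 + √5 ≈ -2952.4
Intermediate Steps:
Z(n) = 16*n²/3 (Z(n) = 4*((n + n)*(n + n))/3 = 4*((2*n)*(2*n))/3 = 4*(4*n²)/3 = 16*n²/3)
l(d) = 16/3 + d (l(d) = d + 16*(d/d)²/3 = d + (16/3)*1² = d + (16/3)*1 = d + 16/3 = 16/3 + d)
K(3*(-1)) + 277*l(-16) = √(8 + 3*(-1)) + 277*(16/3 - 16) = √(8 - 3) + 277*(-32/3) = √5 - 8864/3 = -8864/3 + √5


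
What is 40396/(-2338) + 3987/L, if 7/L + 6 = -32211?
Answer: -21451033091/1169 ≈ -1.8350e+7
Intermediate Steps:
L = -7/32217 (L = 7/(-6 - 32211) = 7/(-32217) = 7*(-1/32217) = -7/32217 ≈ -0.00021728)
40396/(-2338) + 3987/L = 40396/(-2338) + 3987/(-7/32217) = 40396*(-1/2338) + 3987*(-32217/7) = -20198/1169 - 128449179/7 = -21451033091/1169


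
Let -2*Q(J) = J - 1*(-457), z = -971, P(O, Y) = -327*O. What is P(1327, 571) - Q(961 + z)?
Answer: -867411/2 ≈ -4.3371e+5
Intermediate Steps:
Q(J) = -457/2 - J/2 (Q(J) = -(J - 1*(-457))/2 = -(J + 457)/2 = -(457 + J)/2 = -457/2 - J/2)
P(1327, 571) - Q(961 + z) = -327*1327 - (-457/2 - (961 - 971)/2) = -433929 - (-457/2 - 1/2*(-10)) = -433929 - (-457/2 + 5) = -433929 - 1*(-447/2) = -433929 + 447/2 = -867411/2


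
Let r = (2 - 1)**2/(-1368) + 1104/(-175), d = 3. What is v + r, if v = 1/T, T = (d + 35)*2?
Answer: -1507297/239400 ≈ -6.2961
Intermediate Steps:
T = 76 (T = (3 + 35)*2 = 38*2 = 76)
r = -1510447/239400 (r = 1**2*(-1/1368) + 1104*(-1/175) = 1*(-1/1368) - 1104/175 = -1/1368 - 1104/175 = -1510447/239400 ≈ -6.3093)
v = 1/76 ≈ 0.013158
v + r = 1/76 - 1510447/239400 = -1507297/239400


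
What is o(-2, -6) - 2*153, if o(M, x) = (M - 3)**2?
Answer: -281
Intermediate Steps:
o(M, x) = (-3 + M)**2
o(-2, -6) - 2*153 = (-3 - 2)**2 - 2*153 = (-5)**2 - 306 = 25 - 306 = -281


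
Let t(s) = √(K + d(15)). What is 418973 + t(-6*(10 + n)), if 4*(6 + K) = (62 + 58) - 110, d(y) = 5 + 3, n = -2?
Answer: 418973 + 3*√2/2 ≈ 4.1898e+5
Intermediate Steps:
d(y) = 8
K = -7/2 (K = -6 + ((62 + 58) - 110)/4 = -6 + (120 - 110)/4 = -6 + (¼)*10 = -6 + 5/2 = -7/2 ≈ -3.5000)
t(s) = 3*√2/2 (t(s) = √(-7/2 + 8) = √(9/2) = 3*√2/2)
418973 + t(-6*(10 + n)) = 418973 + 3*√2/2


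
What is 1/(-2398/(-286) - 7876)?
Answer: -13/102279 ≈ -0.00012710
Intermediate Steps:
1/(-2398/(-286) - 7876) = 1/(-2398*(-1/286) - 7876) = 1/(109/13 - 7876) = 1/(-102279/13) = -13/102279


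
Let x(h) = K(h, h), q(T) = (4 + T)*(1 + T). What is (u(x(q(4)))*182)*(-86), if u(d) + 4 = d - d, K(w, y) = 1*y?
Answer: 62608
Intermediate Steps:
q(T) = (1 + T)*(4 + T)
K(w, y) = y
x(h) = h
u(d) = -4 (u(d) = -4 + (d - d) = -4 + 0 = -4)
(u(x(q(4)))*182)*(-86) = -4*182*(-86) = -728*(-86) = 62608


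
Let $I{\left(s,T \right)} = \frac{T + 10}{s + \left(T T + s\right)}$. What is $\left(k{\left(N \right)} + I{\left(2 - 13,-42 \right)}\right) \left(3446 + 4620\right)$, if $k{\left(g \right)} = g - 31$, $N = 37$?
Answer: $\frac{42023860}{871} \approx 48248.0$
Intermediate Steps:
$k{\left(g \right)} = -31 + g$
$I{\left(s,T \right)} = \frac{10 + T}{T^{2} + 2 s}$ ($I{\left(s,T \right)} = \frac{10 + T}{s + \left(T^{2} + s\right)} = \frac{10 + T}{s + \left(s + T^{2}\right)} = \frac{10 + T}{T^{2} + 2 s}$)
$\left(k{\left(N \right)} + I{\left(2 - 13,-42 \right)}\right) \left(3446 + 4620\right) = \left(\left(-31 + 37\right) + \frac{10 - 42}{\left(-42\right)^{2} + 2 \left(2 - 13\right)}\right) \left(3446 + 4620\right) = \left(6 + \frac{1}{1764 + 2 \left(2 - 13\right)} \left(-32\right)\right) 8066 = \left(6 + \frac{1}{1764 + 2 \left(-11\right)} \left(-32\right)\right) 8066 = \left(6 + \frac{1}{1764 - 22} \left(-32\right)\right) 8066 = \left(6 + \frac{1}{1742} \left(-32\right)\right) 8066 = \left(6 - \frac{16}{871}\right) 8066 = \frac{5210}{871} \cdot 8066 = \frac{42023860}{871}$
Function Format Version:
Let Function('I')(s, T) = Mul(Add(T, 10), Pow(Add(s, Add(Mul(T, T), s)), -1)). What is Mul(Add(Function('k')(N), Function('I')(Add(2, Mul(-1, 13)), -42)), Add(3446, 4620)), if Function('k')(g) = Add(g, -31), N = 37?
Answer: Rational(42023860, 871) ≈ 48248.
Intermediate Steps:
Function('k')(g) = Add(-31, g)
Function('I')(s, T) = Mul(Pow(Add(Pow(T, 2), Mul(2, s)), -1), Add(10, T)) (Function('I')(s, T) = Mul(Add(10, T), Pow(Add(s, Add(Pow(T, 2), s)), -1)) = Mul(Add(10, T), Pow(Add(s, Add(s, Pow(T, 2))), -1)) = Mul(Add(10, T), Pow(Add(Pow(T, 2), Mul(2, s)), -1)) = Mul(Pow(Add(Pow(T, 2), Mul(2, s)), -1), Add(10, T)))
Mul(Add(Function('k')(N), Function('I')(Add(2, Mul(-1, 13)), -42)), Add(3446, 4620)) = Mul(Add(Add(-31, 37), Mul(Pow(Add(Pow(-42, 2), Mul(2, Add(2, Mul(-1, 13)))), -1), Add(10, -42))), Add(3446, 4620)) = Mul(Add(6, Mul(Pow(Add(1764, Mul(2, Add(2, -13))), -1), -32)), 8066) = Mul(Add(6, Mul(Pow(Add(1764, Mul(2, -11)), -1), -32)), 8066) = Mul(Add(6, Mul(Pow(Add(1764, -22), -1), -32)), 8066) = Mul(Add(6, Mul(Pow(1742, -1), -32)), 8066) = Mul(Add(6, Mul(Rational(1, 1742), -32)), 8066) = Mul(Add(6, Rational(-16, 871)), 8066) = Mul(Rational(5210, 871), 8066) = Rational(42023860, 871)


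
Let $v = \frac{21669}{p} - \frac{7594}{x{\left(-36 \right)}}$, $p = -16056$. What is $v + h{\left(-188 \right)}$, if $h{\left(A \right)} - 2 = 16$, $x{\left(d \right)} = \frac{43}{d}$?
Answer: $\frac{1466983027}{230136} \approx 6374.4$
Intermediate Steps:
$h{\left(A \right)} = 18$ ($h{\left(A \right)} = 2 + 16 = 18$)
$v = \frac{1462840579}{230136}$ ($v = \frac{21669}{-16056} - \frac{7594}{43 \frac{1}{-36}} = 21669 \left(- \frac{1}{16056}\right) - \frac{7594}{43 \left(- \frac{1}{36}\right)} = - \frac{7223}{5352} - \frac{7594}{- \frac{43}{36}} = - \frac{7223}{5352} - - \frac{273384}{43} = - \frac{7223}{5352} + \frac{273384}{43} = \frac{1462840579}{230136} \approx 6356.4$)
$v + h{\left(-188 \right)} = \frac{1462840579}{230136} + 18 = \frac{1466983027}{230136}$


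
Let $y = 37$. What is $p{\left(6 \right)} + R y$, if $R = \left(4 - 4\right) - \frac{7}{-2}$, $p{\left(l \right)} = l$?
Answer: $\frac{271}{2} \approx 135.5$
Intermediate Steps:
$R = \frac{7}{2}$ ($R = 0 - - \frac{7}{2} = 0 + \frac{7}{2} = \frac{7}{2} \approx 3.5$)
$p{\left(6 \right)} + R y = 6 + \frac{7}{2} \cdot 37 = 6 + \frac{259}{2} = \frac{271}{2}$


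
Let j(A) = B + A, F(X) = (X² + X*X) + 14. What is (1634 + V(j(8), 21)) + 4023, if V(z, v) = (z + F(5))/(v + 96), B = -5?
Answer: 661936/117 ≈ 5657.6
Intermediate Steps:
F(X) = 14 + 2*X² (F(X) = (X² + X²) + 14 = 2*X² + 14 = 14 + 2*X²)
j(A) = -5 + A
V(z, v) = (64 + z)/(96 + v) (V(z, v) = (z + (14 + 2*5²))/(v + 96) = (z + (14 + 2*25))/(96 + v) = (z + (14 + 50))/(96 + v) = (z + 64)/(96 + v) = (64 + z)/(96 + v))
(1634 + V(j(8), 21)) + 4023 = (1634 + (64 + (-5 + 8))/(96 + 21)) + 4023 = (1634 + (64 + 3)/117) + 4023 = (1634 + (1/117)*67) + 4023 = (1634 + 67/117) + 4023 = 191245/117 + 4023 = 661936/117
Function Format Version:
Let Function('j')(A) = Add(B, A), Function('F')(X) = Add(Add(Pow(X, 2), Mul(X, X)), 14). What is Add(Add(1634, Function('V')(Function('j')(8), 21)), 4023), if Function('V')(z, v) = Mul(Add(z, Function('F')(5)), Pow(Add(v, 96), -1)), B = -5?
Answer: Rational(661936, 117) ≈ 5657.6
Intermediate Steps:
Function('F')(X) = Add(14, Mul(2, Pow(X, 2))) (Function('F')(X) = Add(Add(Pow(X, 2), Pow(X, 2)), 14) = Add(Mul(2, Pow(X, 2)), 14) = Add(14, Mul(2, Pow(X, 2))))
Function('j')(A) = Add(-5, A)
Function('V')(z, v) = Mul(Pow(Add(96, v), -1), Add(64, z)) (Function('V')(z, v) = Mul(Add(z, Add(14, Mul(2, Pow(5, 2)))), Pow(Add(v, 96), -1)) = Mul(Add(z, Add(14, Mul(2, 25))), Pow(Add(96, v), -1)) = Mul(Add(z, Add(14, 50)), Pow(Add(96, v), -1)) = Mul(Add(z, 64), Pow(Add(96, v), -1)) = Mul(Add(64, z), Pow(Add(96, v), -1)) = Mul(Pow(Add(96, v), -1), Add(64, z)))
Add(Add(1634, Function('V')(Function('j')(8), 21)), 4023) = Add(Add(1634, Mul(Pow(Add(96, 21), -1), Add(64, Add(-5, 8)))), 4023) = Add(Add(1634, Mul(Pow(117, -1), Add(64, 3))), 4023) = Add(Add(1634, Mul(Rational(1, 117), 67)), 4023) = Add(Add(1634, Rational(67, 117)), 4023) = Add(Rational(191245, 117), 4023) = Rational(661936, 117)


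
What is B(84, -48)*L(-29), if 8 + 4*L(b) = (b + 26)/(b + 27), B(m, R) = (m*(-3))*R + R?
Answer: -19578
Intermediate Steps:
B(m, R) = R - 3*R*m (B(m, R) = (-3*m)*R + R = -3*R*m + R = R - 3*R*m)
L(b) = -2 + (26 + b)/(4*(27 + b)) (L(b) = -2 + ((b + 26)/(b + 27))/4 = -2 + ((26 + b)/(27 + b))/4 = -2 + (26 + b)/(4*(27 + b)))
B(84, -48)*L(-29) = (-48*(1 - 3*84))*((-190 - 7*(-29))/(4*(27 - 29))) = (-48*(1 - 252))*((1/4)*(-190 + 203)/(-2)) = (-48*(-251))*((1/4)*(-1/2)*13) = 12048*(-13/8) = -19578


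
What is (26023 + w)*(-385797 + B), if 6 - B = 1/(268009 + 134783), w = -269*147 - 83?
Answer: 2113818167818219/402792 ≈ 5.2479e+9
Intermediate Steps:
w = -39626 (w = -39543 - 83 = -39626)
B = 2416751/402792 (B = 6 - 1/(268009 + 134783) = 6 - 1/402792 = 2416751/402792 ≈ 6.0000)
(26023 + w)*(-385797 + B) = (26023 - 39626)*(-385797 + 2416751/402792) = -13603*(-155393528473/402792) = 2113818167818219/402792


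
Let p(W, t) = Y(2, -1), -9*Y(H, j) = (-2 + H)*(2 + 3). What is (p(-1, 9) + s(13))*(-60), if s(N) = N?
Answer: -780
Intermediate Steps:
Y(H, j) = 10/9 - 5*H/9 (Y(H, j) = -(-2 + H)*(2 + 3)/9 = -(-2 + H)*5/9 = -(-10 + 5*H)/9 = 10/9 - 5*H/9)
p(W, t) = 0 (p(W, t) = 10/9 - 5/9*2 = 10/9 - 10/9 = 0)
(p(-1, 9) + s(13))*(-60) = (0 + 13)*(-60) = 13*(-60) = -780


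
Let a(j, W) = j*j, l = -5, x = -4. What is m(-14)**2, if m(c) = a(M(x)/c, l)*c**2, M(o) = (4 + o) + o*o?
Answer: 65536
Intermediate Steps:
M(o) = 4 + o + o**2 (M(o) = (4 + o) + o**2 = 4 + o + o**2)
a(j, W) = j**2
m(c) = 256 (m(c) = ((4 - 4 + (-4)**2)/c)**2*c**2 = ((4 - 4 + 16)/c)**2*c**2 = (16/c)**2*c**2 = (256/c**2)*c**2 = 256)
m(-14)**2 = 256**2 = 65536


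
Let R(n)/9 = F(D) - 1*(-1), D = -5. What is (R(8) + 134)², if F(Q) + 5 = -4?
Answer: 3844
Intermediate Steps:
F(Q) = -9 (F(Q) = -5 - 4 = -9)
R(n) = -72 (R(n) = 9*(-9 - 1*(-1)) = 9*(-9 + 1) = 9*(-8) = -72)
(R(8) + 134)² = (-72 + 134)² = 62² = 3844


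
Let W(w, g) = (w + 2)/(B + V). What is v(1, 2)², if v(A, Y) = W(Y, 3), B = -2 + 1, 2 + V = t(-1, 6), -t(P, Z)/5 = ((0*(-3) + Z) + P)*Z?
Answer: 16/23409 ≈ 0.00068350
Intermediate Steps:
t(P, Z) = -5*Z*(P + Z) (t(P, Z) = -5*((0*(-3) + Z) + P)*Z = -5*((0 + Z) + P)*Z = -5*(Z + P)*Z = -5*(P + Z)*Z = -5*Z*(P + Z))
V = -152 (V = -2 - 5*6*(-1 + 6) = -2 - 5*6*5 = -2 - 150 = -152)
B = -1
W(w, g) = -2/153 - w/153 (W(w, g) = (w + 2)/(-1 - 152) = (2 + w)/(-153) = (2 + w)*(-1/153) = -2/153 - w/153)
v(A, Y) = -2/153 - Y/153
v(1, 2)² = (-2/153 - 1/153*2)² = (-2/153 - 2/153)² = (-4/153)² = 16/23409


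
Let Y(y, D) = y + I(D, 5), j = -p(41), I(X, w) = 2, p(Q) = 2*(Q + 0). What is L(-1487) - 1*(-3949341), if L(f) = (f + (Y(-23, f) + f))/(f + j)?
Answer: 6196519024/1569 ≈ 3.9493e+6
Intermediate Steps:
p(Q) = 2*Q
j = -82 (j = -2*41 = -1*82 = -82)
Y(y, D) = 2 + y (Y(y, D) = y + 2 = 2 + y)
L(f) = (-21 + 2*f)/(-82 + f) (L(f) = (f + ((2 - 23) + f))/(f - 82) = (f + (-21 + f))/(-82 + f) = (-21 + 2*f)/(-82 + f))
L(-1487) - 1*(-3949341) = (-21 + 2*(-1487))/(-82 - 1487) - 1*(-3949341) = (-21 - 2974)/(-1569) + 3949341 = -1/1569*(-2995) + 3949341 = 2995/1569 + 3949341 = 6196519024/1569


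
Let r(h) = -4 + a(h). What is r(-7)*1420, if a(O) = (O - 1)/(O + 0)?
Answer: -28400/7 ≈ -4057.1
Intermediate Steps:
a(O) = (-1 + O)/O
r(h) = -4 + (-1 + h)/h
r(-7)*1420 = (-3 - 1/(-7))*1420 = (-3 - 1*(-⅐))*1420 = (-3 + ⅐)*1420 = -20/7*1420 = -28400/7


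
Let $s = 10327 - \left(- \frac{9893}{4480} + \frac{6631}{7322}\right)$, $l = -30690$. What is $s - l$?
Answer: $\frac{13729646257}{334720} \approx 41018.0$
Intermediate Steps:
$s = \frac{3457089457}{334720}$ ($s = 10327 - - \frac{436017}{334720} = 10327 + \left(- \frac{6631}{7322} + \frac{9893}{4480}\right) = 10327 + \frac{436017}{334720} = \frac{3457089457}{334720} \approx 10328.0$)
$s - l = \frac{3457089457}{334720} - -30690 = \frac{3457089457}{334720} + 30690 = \frac{13729646257}{334720}$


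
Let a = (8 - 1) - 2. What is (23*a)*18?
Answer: 2070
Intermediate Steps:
a = 5 (a = 7 - 2 = 5)
(23*a)*18 = (23*5)*18 = 115*18 = 2070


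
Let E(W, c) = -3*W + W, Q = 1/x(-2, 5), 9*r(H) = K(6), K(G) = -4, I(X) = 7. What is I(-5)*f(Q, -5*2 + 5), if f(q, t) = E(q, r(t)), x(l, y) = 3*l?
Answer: 7/3 ≈ 2.3333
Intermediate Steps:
r(H) = -4/9 (r(H) = (⅑)*(-4) = -4/9)
Q = -⅙ (Q = 1/(3*(-2)) = 1/(-6) = -⅙ ≈ -0.16667)
E(W, c) = -2*W
f(q, t) = -2*q
I(-5)*f(Q, -5*2 + 5) = 7*(-2*(-⅙)) = 7*(⅓) = 7/3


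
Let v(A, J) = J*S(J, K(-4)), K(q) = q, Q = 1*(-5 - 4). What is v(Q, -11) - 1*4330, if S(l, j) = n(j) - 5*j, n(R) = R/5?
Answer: -22706/5 ≈ -4541.2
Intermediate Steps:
n(R) = R/5 (n(R) = R*(⅕) = R/5)
Q = -9 (Q = 1*(-9) = -9)
S(l, j) = -24*j/5 (S(l, j) = j/5 - 5*j = -24*j/5)
v(A, J) = 96*J/5 (v(A, J) = J*(-24/5*(-4)) = J*(96/5) = 96*J/5)
v(Q, -11) - 1*4330 = (96/5)*(-11) - 1*4330 = -1056/5 - 4330 = -22706/5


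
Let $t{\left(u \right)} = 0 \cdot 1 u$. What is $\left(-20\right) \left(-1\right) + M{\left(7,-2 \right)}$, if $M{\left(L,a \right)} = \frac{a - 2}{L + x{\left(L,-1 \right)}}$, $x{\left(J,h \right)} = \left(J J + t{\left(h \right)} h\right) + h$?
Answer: $\frac{1096}{55} \approx 19.927$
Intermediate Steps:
$t{\left(u \right)} = 0$ ($t{\left(u \right)} = 0 u = 0$)
$x{\left(J,h \right)} = h + J^{2}$ ($x{\left(J,h \right)} = \left(J J + 0 h\right) + h = \left(J^{2} + 0\right) + h = J^{2} + h = h + J^{2}$)
$M{\left(L,a \right)} = \frac{-2 + a}{-1 + L + L^{2}}$ ($M{\left(L,a \right)} = \frac{a - 2}{L + \left(-1 + L^{2}\right)} = \frac{-2 + a}{-1 + L + L^{2}}$)
$\left(-20\right) \left(-1\right) + M{\left(7,-2 \right)} = \left(-20\right) \left(-1\right) + \frac{-2 - 2}{-1 + 7 + 7^{2}} = 20 + \frac{1}{-1 + 7 + 49} \left(-4\right) = 20 + \frac{1}{55} \left(-4\right) = 20 - \frac{4}{55} = \frac{1096}{55}$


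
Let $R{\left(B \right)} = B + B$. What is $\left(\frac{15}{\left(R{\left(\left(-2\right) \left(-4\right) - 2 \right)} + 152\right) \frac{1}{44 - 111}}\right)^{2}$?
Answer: $\frac{1010025}{26896} \approx 37.553$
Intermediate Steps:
$R{\left(B \right)} = 2 B$
$\left(\frac{15}{\left(R{\left(\left(-2\right) \left(-4\right) - 2 \right)} + 152\right) \frac{1}{44 - 111}}\right)^{2} = \left(\frac{15}{\left(2 \left(\left(-2\right) \left(-4\right) - 2\right) + 152\right) \frac{1}{44 - 111}}\right)^{2} = \left(\frac{15}{\left(2 \left(8 - 2\right) + 152\right) \frac{1}{-67}}\right)^{2} = \left(\frac{15}{\left(2 \cdot 6 + 152\right) \left(- \frac{1}{67}\right)}\right)^{2} = \left(\frac{15}{\left(12 + 152\right) \left(- \frac{1}{67}\right)}\right)^{2} = \left(\frac{15}{164 \left(- \frac{1}{67}\right)}\right)^{2} = \left(\frac{15}{- \frac{164}{67}}\right)^{2} = \left(15 \left(- \frac{67}{164}\right)\right)^{2} = \left(- \frac{1005}{164}\right)^{2} = \frac{1010025}{26896}$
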